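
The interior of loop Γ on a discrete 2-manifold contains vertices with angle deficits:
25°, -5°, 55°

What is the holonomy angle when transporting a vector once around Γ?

Holonomy = total enclosed curvature = 25° + (-5°) + 55° = 75°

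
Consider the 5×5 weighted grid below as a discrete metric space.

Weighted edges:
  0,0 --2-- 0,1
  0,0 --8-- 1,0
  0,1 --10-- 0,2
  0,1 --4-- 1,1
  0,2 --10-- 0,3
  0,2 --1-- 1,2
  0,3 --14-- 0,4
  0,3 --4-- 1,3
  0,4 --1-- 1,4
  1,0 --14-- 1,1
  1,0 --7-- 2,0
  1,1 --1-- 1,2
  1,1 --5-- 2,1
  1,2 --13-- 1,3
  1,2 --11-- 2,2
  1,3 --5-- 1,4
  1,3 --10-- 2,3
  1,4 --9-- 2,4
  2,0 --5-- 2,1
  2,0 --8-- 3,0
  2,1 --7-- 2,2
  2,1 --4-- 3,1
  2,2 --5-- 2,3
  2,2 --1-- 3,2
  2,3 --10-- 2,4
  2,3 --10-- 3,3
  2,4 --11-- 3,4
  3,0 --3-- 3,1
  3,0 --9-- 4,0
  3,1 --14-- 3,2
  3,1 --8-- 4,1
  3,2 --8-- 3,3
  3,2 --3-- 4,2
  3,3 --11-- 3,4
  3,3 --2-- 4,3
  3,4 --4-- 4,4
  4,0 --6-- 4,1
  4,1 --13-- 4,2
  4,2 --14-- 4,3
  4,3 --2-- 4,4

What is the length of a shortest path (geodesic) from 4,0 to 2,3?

Shortest path: 4,0 → 3,0 → 3,1 → 2,1 → 2,2 → 2,3, total weight = 28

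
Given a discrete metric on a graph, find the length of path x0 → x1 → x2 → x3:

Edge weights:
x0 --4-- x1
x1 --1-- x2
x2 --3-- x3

Arc length = 4 + 1 + 3 = 8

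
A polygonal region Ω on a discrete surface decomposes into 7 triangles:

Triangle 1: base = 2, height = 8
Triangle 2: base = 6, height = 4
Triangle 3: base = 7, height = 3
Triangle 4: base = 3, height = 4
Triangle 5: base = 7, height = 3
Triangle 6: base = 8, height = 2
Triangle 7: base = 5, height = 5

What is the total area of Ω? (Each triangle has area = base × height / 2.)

(1/2)×2×8 + (1/2)×6×4 + (1/2)×7×3 + (1/2)×3×4 + (1/2)×7×3 + (1/2)×8×2 + (1/2)×5×5 = 67.5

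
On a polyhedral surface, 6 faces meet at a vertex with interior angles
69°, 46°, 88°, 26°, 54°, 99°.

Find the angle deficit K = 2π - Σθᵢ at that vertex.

Sum of angles = 382°. K = 360° - 382° = -22° = -11π/90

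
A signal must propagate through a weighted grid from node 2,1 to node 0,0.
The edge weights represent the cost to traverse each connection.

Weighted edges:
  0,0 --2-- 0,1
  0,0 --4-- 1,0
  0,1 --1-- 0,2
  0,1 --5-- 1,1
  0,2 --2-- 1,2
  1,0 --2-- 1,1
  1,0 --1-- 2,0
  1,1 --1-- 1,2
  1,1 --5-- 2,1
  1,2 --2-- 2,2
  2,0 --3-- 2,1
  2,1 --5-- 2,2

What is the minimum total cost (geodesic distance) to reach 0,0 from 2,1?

Shortest path: 2,1 → 2,0 → 1,0 → 0,0, total weight = 8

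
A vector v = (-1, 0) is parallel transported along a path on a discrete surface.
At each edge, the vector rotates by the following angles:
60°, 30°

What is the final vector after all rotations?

Total rotation: 60° + 30° = 90°. Final vector: (0, -1)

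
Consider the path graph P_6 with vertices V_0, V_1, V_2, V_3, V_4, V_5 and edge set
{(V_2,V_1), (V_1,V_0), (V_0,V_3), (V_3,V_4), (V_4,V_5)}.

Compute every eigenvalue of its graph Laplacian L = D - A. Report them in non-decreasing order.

The path graph P_n has Laplacian eigenvalues λ_k = 2 − 2cos(kπ/n), k = 0, 1, …, n−1. Here n = 6:
k=0: 2 − 2cos(0) = 0.0; k=1: 2 − 2cos(π/6) = 0.2679; k=2: 2 − 2cos(π/3) = 1.0; k=3: 2 − 2cos(π/2) = 2.0; k=4: 2 − 2cos(2π/3) = 3.0; k=5: 2 − 2cos(5π/6) = 3.7321.
Laplacian eigenvalues (increasing order): [0.0, 0.2679, 1.0, 2.0, 3.0, 3.7321]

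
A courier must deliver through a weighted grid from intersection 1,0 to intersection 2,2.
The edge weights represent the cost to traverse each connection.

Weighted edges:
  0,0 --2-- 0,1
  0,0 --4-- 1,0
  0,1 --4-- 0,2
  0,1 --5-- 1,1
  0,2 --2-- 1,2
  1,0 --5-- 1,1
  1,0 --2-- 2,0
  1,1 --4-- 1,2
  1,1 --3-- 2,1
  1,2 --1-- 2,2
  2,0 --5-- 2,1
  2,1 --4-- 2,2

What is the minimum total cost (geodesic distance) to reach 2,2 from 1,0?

Shortest path: 1,0 → 1,1 → 1,2 → 2,2, total weight = 10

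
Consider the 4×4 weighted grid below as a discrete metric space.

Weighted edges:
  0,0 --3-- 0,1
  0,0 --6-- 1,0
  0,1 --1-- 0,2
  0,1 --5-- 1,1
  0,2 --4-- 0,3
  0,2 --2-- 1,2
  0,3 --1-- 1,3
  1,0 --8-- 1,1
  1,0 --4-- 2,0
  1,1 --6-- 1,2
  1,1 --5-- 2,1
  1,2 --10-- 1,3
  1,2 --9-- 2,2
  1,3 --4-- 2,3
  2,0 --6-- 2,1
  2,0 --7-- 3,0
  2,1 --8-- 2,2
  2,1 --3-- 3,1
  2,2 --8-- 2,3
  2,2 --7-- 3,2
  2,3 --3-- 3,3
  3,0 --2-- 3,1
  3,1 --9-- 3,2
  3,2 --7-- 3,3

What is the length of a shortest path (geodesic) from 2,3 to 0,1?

Shortest path: 2,3 → 1,3 → 0,3 → 0,2 → 0,1, total weight = 10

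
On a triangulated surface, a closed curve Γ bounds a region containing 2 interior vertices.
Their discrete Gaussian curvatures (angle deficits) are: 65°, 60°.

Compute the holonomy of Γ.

Holonomy = total enclosed curvature = 65° + 60° = 125°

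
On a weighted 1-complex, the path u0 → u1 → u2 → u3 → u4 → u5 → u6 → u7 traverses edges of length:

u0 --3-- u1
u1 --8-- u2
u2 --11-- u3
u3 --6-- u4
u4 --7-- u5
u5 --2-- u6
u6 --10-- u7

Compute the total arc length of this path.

Arc length = 3 + 8 + 11 + 6 + 7 + 2 + 10 = 47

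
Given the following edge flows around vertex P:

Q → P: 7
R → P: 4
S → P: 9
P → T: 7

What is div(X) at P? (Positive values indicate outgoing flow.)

Divergence = sum of outgoing flows = (-7) + (-4) + (-9) + 7 = -13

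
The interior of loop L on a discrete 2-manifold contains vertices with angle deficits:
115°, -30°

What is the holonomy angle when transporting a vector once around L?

Holonomy = total enclosed curvature = 115° + (-30°) = 85°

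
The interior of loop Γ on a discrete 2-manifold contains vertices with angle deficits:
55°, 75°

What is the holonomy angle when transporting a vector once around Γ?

Holonomy = total enclosed curvature = 55° + 75° = 130°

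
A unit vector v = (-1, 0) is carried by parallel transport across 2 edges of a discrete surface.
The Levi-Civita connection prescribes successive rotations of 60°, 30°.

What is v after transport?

Total rotation: 60° + 30° = 90°. Final vector: (0, -1)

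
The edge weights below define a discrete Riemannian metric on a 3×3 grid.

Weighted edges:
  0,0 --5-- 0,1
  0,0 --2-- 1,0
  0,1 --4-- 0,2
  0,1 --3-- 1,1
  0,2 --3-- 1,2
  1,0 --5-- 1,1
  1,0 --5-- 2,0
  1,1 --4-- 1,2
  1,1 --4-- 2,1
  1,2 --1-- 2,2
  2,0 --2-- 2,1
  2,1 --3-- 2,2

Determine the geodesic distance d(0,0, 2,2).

Shortest path: 0,0 → 1,0 → 2,0 → 2,1 → 2,2, total weight = 12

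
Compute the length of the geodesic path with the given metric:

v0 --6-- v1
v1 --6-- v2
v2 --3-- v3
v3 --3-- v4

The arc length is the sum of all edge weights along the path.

Arc length = 6 + 6 + 3 + 3 = 18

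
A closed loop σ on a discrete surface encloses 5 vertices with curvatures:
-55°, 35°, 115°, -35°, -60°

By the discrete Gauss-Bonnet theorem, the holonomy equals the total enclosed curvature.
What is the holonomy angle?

Holonomy = total enclosed curvature = (-55°) + 35° + 115° + (-35°) + (-60°) = 0°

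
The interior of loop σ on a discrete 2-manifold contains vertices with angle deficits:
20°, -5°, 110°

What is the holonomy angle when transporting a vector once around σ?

Holonomy = total enclosed curvature = 20° + (-5°) + 110° = 125°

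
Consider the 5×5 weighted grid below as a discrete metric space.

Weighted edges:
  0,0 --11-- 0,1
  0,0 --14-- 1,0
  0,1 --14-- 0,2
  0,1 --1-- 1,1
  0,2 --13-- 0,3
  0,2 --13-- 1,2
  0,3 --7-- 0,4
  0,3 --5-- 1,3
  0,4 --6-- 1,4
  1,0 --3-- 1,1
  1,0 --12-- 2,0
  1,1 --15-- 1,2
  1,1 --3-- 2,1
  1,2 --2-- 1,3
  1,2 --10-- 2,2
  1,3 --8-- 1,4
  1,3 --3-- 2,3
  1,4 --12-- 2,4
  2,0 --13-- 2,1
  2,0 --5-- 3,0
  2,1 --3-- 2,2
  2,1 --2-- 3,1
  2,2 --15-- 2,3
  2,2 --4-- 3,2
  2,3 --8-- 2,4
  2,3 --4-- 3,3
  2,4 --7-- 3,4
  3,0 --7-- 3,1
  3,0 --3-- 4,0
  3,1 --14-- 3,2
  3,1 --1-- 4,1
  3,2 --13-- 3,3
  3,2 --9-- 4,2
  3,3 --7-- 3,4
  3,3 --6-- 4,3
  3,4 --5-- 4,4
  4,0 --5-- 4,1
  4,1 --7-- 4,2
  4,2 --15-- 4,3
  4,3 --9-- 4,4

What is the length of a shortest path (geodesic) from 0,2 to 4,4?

Shortest path: 0,2 → 1,2 → 1,3 → 2,3 → 3,3 → 3,4 → 4,4, total weight = 34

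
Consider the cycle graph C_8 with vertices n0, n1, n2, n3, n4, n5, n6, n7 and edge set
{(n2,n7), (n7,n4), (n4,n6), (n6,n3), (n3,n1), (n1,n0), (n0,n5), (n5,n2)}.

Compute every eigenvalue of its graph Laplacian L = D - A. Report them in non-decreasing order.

The cycle graph C_n has Laplacian eigenvalues λ_k = 2 − 2cos(2πk/n), k = 0, 1, …, n−1. Here n = 8:
k=0: 2 − 2cos(0) = 0.0; k=1: 2 − 2cos(π/4) = 0.5858; k=2: 2 − 2cos(π/2) = 2.0; k=3: 2 − 2cos(3π/4) = 3.4142; k=4: 2 − 2cos(π) = 4.0; k=5: 2 − 2cos(5π/4) = 3.4142; k=6: 2 − 2cos(3π/2) = 2.0; k=7: 2 − 2cos(7π/4) = 0.5858.
Laplacian eigenvalues (increasing order): [0.0, 0.5858, 0.5858, 2.0, 2.0, 3.4142, 3.4142, 4.0]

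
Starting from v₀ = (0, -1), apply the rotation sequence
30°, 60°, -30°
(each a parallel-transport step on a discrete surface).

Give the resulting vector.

Total rotation: 30° + 60° + (-30°) = 60°. Final vector: (0.8660, -0.5000)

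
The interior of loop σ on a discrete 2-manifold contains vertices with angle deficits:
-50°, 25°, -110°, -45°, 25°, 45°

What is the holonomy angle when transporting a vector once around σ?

Holonomy = total enclosed curvature = (-50°) + 25° + (-110°) + (-45°) + 25° + 45° = -110°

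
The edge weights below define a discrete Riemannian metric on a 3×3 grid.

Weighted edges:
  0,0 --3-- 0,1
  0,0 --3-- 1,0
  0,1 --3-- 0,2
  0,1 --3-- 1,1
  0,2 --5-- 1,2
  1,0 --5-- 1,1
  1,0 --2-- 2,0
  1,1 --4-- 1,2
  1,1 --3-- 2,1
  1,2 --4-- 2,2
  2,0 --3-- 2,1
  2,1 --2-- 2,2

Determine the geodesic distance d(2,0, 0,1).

Shortest path: 2,0 → 1,0 → 0,0 → 0,1, total weight = 8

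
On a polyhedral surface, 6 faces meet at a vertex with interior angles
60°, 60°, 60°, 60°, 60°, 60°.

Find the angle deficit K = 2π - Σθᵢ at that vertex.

Sum of angles = 360°. K = 360° - 360° = 0°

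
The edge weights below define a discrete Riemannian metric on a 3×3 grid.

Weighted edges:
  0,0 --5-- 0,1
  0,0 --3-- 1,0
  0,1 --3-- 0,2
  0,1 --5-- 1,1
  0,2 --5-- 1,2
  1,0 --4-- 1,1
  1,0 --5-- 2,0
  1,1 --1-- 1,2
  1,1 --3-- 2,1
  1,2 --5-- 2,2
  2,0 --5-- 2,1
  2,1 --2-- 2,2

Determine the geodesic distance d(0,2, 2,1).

Shortest path: 0,2 → 1,2 → 1,1 → 2,1, total weight = 9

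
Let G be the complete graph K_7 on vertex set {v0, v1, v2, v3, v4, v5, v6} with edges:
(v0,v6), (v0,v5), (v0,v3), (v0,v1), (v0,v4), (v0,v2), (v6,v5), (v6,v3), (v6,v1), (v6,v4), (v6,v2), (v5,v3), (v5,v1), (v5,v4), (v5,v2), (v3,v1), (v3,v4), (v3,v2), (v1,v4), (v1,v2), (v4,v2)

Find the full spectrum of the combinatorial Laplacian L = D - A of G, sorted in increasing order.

For the complete graph K_n, L = nI − J (J = all-ones matrix). J has eigenvalues n (once, eigenvector 𝟙) and 0 (multiplicity n−1), so L has eigenvalues 0 (once) and n (multiplicity n−1). Here n = 7: eigenvalue 0 once and 7 with multiplicity 6.
Laplacian eigenvalues (increasing order): [0.0, 7.0, 7.0, 7.0, 7.0, 7.0, 7.0]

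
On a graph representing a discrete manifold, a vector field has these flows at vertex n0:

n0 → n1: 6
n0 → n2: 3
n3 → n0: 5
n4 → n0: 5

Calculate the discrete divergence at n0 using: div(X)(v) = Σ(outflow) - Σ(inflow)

Divergence = sum of outgoing flows = 6 + 3 + (-5) + (-5) = -1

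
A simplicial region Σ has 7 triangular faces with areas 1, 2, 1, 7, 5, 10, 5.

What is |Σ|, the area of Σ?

1 + 2 + 1 + 7 + 5 + 10 + 5 = 31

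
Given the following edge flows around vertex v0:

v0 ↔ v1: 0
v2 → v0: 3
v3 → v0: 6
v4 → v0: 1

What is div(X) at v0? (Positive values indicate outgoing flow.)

Divergence = sum of outgoing flows = 0 + (-3) + (-6) + (-1) = -10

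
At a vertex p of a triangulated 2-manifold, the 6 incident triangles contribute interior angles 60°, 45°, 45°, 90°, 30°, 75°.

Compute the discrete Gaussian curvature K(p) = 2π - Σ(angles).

Sum of angles = 345°. K = 360° - 345° = 15°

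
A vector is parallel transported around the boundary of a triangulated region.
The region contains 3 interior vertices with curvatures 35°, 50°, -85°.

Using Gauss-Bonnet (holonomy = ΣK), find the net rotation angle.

Holonomy = total enclosed curvature = 35° + 50° + (-85°) = 0°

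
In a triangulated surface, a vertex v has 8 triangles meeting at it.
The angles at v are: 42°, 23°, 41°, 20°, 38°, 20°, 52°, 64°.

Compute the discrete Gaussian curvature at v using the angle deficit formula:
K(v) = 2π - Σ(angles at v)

Sum of angles = 300°. K = 360° - 300° = 60° = π/3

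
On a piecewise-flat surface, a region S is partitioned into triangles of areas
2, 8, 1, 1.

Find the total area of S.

2 + 8 + 1 + 1 = 12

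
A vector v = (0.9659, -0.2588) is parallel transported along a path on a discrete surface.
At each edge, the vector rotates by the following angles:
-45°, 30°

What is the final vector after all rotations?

Total rotation: (-45°) + 30° = -15°. Final vector: (0.8660, -0.5000)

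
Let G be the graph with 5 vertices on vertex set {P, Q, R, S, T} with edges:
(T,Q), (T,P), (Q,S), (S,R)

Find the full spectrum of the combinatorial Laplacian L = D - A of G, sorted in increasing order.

Degrees: deg(P) = 1, deg(Q) = 2, deg(R) = 1, deg(S) = 2, deg(T) = 2.
L = D − A with rows/columns ordered (P, Q, R, S, T):
  [ 1,  0,  0,  0, -1]
  [ 0,  2,  0, -1, -1]
  [ 0,  0,  1, -1,  0]
  [ 0, -1, -1,  2,  0]
  [-1, -1,  0,  0,  2]
Characteristic polynomial: det(λI − L) = λ(λ² − 3λ + 1)(λ² − 5λ + 5).
Roots: λ = 0; (λ² − 3λ + 1) = 0 ⇒ λ = (3 ± √5)/2 ≈ 0.382, 2.618; (λ² − 5λ + 5) = 0 ⇒ λ = (5 ± √5)/2 ≈ 1.382, 3.618.
(Check: the roots sum (with multiplicity) to 8, matching trace L = Σdeg = 2·4 = 8.)
Laplacian eigenvalues (increasing order): [0.0, 0.382, 1.382, 2.618, 3.618]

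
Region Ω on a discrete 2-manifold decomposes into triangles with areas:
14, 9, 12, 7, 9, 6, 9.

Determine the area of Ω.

14 + 9 + 12 + 7 + 9 + 6 + 9 = 66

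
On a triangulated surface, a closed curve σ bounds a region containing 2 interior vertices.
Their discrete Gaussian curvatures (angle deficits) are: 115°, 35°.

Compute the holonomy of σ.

Holonomy = total enclosed curvature = 115° + 35° = 150°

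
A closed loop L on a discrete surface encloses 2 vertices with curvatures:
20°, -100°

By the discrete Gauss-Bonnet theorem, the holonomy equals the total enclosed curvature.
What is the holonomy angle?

Holonomy = total enclosed curvature = 20° + (-100°) = -80°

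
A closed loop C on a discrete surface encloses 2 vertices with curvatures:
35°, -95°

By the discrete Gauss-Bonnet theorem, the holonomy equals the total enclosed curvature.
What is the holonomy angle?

Holonomy = total enclosed curvature = 35° + (-95°) = -60°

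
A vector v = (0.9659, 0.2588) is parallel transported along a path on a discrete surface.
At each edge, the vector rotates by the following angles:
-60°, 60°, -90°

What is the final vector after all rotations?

Total rotation: (-60°) + 60° + (-90°) = -90°. Final vector: (0.2588, -0.9659)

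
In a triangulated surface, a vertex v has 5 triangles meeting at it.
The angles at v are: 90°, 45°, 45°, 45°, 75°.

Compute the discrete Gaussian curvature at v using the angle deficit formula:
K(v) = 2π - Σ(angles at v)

Sum of angles = 300°. K = 360° - 300° = 60°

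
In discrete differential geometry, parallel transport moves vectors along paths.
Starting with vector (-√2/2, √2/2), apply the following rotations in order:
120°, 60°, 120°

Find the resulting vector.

Total rotation: 120° + 60° + 120° = 300° ≡ -60° (mod 360°). Final vector: (0.2588, 0.9659)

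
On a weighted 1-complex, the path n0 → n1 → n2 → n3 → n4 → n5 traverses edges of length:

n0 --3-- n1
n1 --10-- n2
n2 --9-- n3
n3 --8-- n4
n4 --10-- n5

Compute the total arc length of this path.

Arc length = 3 + 10 + 9 + 8 + 10 = 40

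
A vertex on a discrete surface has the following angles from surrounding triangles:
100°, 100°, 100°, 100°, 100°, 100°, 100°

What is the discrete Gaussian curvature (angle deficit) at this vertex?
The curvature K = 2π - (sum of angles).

Sum of angles = 700°. K = 360° - 700° = -340° = -17π/9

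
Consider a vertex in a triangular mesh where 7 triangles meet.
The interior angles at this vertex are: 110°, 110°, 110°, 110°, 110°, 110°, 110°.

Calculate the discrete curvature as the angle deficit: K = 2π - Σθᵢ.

Sum of angles = 770°. K = 360° - 770° = -410° = -41π/18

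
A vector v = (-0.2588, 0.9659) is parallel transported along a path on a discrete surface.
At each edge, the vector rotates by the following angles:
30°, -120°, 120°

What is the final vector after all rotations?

Total rotation: 30° + (-120°) + 120° = 30°. Final vector: (-0.7071, 0.7071)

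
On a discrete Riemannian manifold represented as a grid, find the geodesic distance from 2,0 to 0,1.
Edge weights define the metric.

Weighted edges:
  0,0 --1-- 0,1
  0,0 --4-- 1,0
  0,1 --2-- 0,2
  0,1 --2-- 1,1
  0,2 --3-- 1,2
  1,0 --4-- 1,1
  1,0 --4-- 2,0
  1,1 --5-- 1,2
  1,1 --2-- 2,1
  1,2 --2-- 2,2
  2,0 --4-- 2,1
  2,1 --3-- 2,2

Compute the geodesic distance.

Shortest path: 2,0 → 2,1 → 1,1 → 0,1, total weight = 8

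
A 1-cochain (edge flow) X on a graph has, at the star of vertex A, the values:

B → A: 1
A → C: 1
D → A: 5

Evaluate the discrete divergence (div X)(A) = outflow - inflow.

Divergence = sum of outgoing flows = (-1) + 1 + (-5) = -5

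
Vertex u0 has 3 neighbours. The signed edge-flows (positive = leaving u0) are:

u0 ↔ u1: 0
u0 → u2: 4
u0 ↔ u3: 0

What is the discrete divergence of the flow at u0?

Divergence = sum of outgoing flows = 0 + 4 + 0 = 4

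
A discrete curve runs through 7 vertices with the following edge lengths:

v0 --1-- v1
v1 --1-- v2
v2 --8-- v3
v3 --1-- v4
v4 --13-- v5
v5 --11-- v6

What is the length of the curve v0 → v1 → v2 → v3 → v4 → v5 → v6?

Arc length = 1 + 1 + 8 + 1 + 13 + 11 = 35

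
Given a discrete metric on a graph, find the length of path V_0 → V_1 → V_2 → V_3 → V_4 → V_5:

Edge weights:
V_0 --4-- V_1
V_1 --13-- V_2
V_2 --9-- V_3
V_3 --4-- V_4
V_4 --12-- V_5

Arc length = 4 + 13 + 9 + 4 + 12 = 42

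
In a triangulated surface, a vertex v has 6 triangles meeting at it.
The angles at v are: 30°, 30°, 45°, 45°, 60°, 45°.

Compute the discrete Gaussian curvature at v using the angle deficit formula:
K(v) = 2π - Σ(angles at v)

Sum of angles = 255°. K = 360° - 255° = 105°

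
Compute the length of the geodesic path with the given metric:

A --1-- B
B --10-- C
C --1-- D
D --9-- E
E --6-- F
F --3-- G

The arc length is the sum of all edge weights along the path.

Arc length = 1 + 10 + 1 + 9 + 6 + 3 = 30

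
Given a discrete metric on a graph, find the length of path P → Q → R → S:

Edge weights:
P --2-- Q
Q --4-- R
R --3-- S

Arc length = 2 + 4 + 3 = 9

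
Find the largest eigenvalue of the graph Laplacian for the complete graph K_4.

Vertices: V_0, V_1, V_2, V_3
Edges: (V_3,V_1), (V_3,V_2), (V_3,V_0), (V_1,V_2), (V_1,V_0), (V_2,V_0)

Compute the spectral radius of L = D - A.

For the complete graph K_n, L = nI − J (J = all-ones matrix). J has eigenvalues n (once, eigenvector 𝟙) and 0 (multiplicity n−1), so L has eigenvalues 0 (once) and n (multiplicity n−1). Here n = 4: eigenvalue 0 once and 4 with multiplicity 3.
Laplacian eigenvalues: [0.0, 4.0, 4.0, 4.0]. Largest eigenvalue (spectral radius) = 4.0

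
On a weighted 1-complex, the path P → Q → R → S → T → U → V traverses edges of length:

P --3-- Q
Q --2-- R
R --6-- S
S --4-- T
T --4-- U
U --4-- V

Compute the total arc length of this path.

Arc length = 3 + 2 + 6 + 4 + 4 + 4 = 23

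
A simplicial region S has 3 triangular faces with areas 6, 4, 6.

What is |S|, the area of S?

6 + 4 + 6 = 16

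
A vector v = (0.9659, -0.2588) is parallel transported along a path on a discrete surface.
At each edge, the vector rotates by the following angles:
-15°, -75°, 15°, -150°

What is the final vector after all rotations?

Total rotation: (-15°) + (-75°) + 15° + (-150°) = -225° ≡ 135° (mod 360°). Final vector: (-0.5000, 0.8660)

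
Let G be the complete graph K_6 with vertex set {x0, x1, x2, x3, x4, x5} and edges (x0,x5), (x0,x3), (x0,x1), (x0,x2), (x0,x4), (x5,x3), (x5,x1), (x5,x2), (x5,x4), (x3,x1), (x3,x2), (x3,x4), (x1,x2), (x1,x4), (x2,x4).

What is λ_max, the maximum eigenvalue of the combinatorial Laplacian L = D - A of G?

For the complete graph K_n, L = nI − J (J = all-ones matrix). J has eigenvalues n (once, eigenvector 𝟙) and 0 (multiplicity n−1), so L has eigenvalues 0 (once) and n (multiplicity n−1). Here n = 6: eigenvalue 0 once and 6 with multiplicity 5.
Laplacian eigenvalues: [0.0, 6.0, 6.0, 6.0, 6.0, 6.0]. Largest eigenvalue (spectral radius) = 6.0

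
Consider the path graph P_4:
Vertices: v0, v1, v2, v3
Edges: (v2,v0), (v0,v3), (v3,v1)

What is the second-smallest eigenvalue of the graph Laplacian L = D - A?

The path graph P_n has Laplacian eigenvalues λ_k = 2 − 2cos(kπ/n), k = 0, 1, …, n−1. Here n = 4:
k=0: 2 − 2cos(0) = 0.0; k=1: 2 − 2cos(π/4) = 0.5858; k=2: 2 − 2cos(π/2) = 2.0; k=3: 2 − 2cos(3π/4) = 3.4142.
Laplacian eigenvalues: [0.0, 0.5858, 2.0, 3.4142]. Algebraic connectivity (smallest non-zero eigenvalue) = 0.5858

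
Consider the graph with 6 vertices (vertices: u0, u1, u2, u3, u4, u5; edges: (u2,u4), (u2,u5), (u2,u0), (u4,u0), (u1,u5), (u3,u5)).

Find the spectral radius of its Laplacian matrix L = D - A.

Degrees: deg(u0) = 2, deg(u1) = 1, deg(u2) = 3, deg(u3) = 1, deg(u4) = 2, deg(u5) = 3.
L = D − A with rows/columns ordered (u0, u1, u2, u3, u4, u5):
  [ 2,  0, -1,  0, -1,  0]
  [ 0,  1,  0,  0,  0, -1]
  [-1,  0,  3,  0, -1, -1]
  [ 0,  0,  0,  1,  0, -1]
  [-1,  0, -1,  0,  2,  0]
  [ 0, -1, -1, -1,  0,  3]
Characteristic polynomial: det(λI − L) = λ(λ² − 5λ + 2)(λ − 1)(λ − 3)².
Roots: λ = 0; (λ² − 5λ + 2) = 0 ⇒ λ = (5 ± √17)/2 ≈ 0.4384, 4.5616; (λ − 1) = 0 ⇒ λ = 1; (λ − 3) = 0 ⇒ λ = 3 (multiplicity 2).
(Check: the roots sum (with multiplicity) to 12, matching trace L = Σdeg = 2·6 = 12.)
Laplacian eigenvalues: [0.0, 0.4384, 1.0, 3.0, 3.0, 4.5616]. Largest eigenvalue (spectral radius) = 4.5616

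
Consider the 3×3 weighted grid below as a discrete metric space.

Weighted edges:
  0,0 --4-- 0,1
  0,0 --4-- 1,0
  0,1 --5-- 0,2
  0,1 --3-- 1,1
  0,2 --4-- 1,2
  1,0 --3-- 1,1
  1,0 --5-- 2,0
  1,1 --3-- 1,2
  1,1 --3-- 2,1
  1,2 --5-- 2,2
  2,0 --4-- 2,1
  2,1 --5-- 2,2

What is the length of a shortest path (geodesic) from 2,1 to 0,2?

Shortest path: 2,1 → 1,1 → 1,2 → 0,2, total weight = 10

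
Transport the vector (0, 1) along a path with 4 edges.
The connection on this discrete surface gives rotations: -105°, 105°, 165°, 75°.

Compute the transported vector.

Total rotation: (-105°) + 105° + 165° + 75° = 240° ≡ -120° (mod 360°). Final vector: (0.8660, -0.5000)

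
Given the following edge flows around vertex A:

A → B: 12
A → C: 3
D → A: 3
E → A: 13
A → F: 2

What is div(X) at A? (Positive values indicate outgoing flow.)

Divergence = sum of outgoing flows = 12 + 3 + (-3) + (-13) + 2 = 1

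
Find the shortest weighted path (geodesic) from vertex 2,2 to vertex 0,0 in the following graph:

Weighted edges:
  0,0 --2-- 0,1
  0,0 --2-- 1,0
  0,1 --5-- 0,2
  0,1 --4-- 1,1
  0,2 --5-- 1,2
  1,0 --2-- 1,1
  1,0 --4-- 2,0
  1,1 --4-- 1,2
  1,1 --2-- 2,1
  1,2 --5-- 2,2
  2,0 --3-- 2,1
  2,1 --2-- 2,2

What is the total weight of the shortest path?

Shortest path: 2,2 → 2,1 → 1,1 → 1,0 → 0,0, total weight = 8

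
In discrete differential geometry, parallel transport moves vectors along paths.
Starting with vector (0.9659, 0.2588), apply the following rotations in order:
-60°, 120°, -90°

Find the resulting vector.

Total rotation: (-60°) + 120° + (-90°) = -30°. Final vector: (0.9659, -0.2588)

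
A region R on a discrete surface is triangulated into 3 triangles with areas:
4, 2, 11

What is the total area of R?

4 + 2 + 11 = 17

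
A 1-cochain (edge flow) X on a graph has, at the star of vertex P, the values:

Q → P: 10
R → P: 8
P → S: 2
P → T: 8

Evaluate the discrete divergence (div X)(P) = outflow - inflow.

Divergence = sum of outgoing flows = (-10) + (-8) + 2 + 8 = -8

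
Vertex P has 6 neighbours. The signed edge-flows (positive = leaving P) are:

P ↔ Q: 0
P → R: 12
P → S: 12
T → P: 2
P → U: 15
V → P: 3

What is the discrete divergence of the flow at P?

Divergence = sum of outgoing flows = 0 + 12 + 12 + (-2) + 15 + (-3) = 34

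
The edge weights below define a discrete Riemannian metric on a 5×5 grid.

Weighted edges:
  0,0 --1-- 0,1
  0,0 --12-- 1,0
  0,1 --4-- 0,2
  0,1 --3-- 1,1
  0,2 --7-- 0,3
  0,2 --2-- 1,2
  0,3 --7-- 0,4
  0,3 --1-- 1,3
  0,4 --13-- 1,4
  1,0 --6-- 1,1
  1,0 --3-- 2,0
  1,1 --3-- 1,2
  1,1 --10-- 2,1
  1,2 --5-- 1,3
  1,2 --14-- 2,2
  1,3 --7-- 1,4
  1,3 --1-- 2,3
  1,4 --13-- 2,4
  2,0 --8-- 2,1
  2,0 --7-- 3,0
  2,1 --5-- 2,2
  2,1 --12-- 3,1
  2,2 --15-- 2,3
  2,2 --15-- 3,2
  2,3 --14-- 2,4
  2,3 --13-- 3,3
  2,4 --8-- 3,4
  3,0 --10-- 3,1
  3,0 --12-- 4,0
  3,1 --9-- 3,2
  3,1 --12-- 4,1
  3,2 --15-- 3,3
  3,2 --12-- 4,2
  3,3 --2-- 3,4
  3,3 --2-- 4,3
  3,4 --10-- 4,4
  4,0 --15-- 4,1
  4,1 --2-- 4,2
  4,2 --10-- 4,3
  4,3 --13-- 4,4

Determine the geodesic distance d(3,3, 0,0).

Shortest path: 3,3 → 2,3 → 1,3 → 1,2 → 0,2 → 0,1 → 0,0, total weight = 26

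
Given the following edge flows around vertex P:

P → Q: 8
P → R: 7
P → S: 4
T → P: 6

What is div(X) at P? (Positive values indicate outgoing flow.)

Divergence = sum of outgoing flows = 8 + 7 + 4 + (-6) = 13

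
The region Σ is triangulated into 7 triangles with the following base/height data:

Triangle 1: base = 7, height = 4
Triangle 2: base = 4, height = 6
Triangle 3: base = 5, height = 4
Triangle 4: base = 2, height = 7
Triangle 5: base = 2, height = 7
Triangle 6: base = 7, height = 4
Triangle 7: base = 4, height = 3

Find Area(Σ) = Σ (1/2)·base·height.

(1/2)×7×4 + (1/2)×4×6 + (1/2)×5×4 + (1/2)×2×7 + (1/2)×2×7 + (1/2)×7×4 + (1/2)×4×3 = 70.0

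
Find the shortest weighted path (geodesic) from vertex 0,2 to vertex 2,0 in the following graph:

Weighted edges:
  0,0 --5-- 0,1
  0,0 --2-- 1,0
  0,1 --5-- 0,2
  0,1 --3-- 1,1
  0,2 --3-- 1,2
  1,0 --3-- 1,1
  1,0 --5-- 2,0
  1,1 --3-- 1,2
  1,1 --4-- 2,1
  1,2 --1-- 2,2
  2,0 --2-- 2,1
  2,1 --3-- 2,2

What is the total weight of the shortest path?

Shortest path: 0,2 → 1,2 → 2,2 → 2,1 → 2,0, total weight = 9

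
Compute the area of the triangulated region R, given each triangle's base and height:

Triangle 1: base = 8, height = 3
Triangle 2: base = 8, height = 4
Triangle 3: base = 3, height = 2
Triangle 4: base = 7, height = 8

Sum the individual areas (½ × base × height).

(1/2)×8×3 + (1/2)×8×4 + (1/2)×3×2 + (1/2)×7×8 = 59.0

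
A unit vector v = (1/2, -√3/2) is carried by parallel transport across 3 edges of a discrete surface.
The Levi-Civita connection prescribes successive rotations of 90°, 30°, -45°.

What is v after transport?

Total rotation: 90° + 30° + (-45°) = 75°. Final vector: (0.9659, 0.2588)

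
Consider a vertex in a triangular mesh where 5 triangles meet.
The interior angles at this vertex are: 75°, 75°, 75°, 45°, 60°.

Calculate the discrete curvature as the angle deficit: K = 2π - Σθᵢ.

Sum of angles = 330°. K = 360° - 330° = 30° = π/6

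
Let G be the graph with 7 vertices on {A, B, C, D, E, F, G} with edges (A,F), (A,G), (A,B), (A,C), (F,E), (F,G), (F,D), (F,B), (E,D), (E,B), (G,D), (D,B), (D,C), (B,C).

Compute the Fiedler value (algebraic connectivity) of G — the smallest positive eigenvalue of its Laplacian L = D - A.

Degrees: deg(A) = 4, deg(B) = 5, deg(C) = 3, deg(D) = 5, deg(E) = 3, deg(F) = 5, deg(G) = 3.
L = D − A with rows/columns ordered (A, B, C, D, E, F, G):
  [ 4, -1, -1,  0,  0, -1, -1]
  [-1,  5, -1, -1, -1, -1,  0]
  [-1, -1,  3, -1,  0,  0,  0]
  [ 0, -1, -1,  5, -1, -1, -1]
  [ 0, -1,  0, -1,  3, -1,  0]
  [-1, -1,  0, -1, -1,  5, -1]
  [-1,  0,  0, -1,  0, -1,  3]
Characteristic polynomial: det(λI − L) = λ(λ² − 8λ + 14)(λ² − 9λ + 17)(λ² − 11λ + 29).
Roots: λ = 0; (λ² − 8λ + 14) = 0 ⇒ λ = 4 ± √2 ≈ 2.5858, 5.4142; (λ² − 9λ + 17) = 0 ⇒ λ = (9 ± √13)/2 ≈ 2.6972, 6.3028; (λ² − 11λ + 29) = 0 ⇒ λ = (11 ± √5)/2 ≈ 4.382, 6.618.
(Check: the roots sum (with multiplicity) to 28, matching trace L = Σdeg = 2·14 = 28.)
Laplacian eigenvalues: [0.0, 2.5858, 2.6972, 4.382, 5.4142, 6.3028, 6.618]. Algebraic connectivity (smallest non-zero eigenvalue) = 2.5858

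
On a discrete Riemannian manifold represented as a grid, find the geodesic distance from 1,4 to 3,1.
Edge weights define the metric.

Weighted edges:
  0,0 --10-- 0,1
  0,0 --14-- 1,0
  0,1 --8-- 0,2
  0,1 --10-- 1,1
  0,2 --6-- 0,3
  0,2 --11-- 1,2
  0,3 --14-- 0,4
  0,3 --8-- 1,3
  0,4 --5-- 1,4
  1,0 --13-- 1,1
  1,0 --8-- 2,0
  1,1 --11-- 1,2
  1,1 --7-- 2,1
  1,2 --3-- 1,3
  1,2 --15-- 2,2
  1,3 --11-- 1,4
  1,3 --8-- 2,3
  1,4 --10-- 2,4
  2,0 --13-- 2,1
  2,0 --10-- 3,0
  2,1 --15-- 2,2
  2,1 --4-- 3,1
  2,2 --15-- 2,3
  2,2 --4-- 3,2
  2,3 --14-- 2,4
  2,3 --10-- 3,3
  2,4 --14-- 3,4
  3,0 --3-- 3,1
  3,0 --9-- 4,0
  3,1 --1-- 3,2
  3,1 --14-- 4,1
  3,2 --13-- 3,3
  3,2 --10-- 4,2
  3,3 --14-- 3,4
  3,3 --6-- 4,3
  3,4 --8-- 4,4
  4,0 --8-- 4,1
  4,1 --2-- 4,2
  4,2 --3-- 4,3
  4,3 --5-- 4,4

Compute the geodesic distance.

Shortest path: 1,4 → 1,3 → 1,2 → 2,2 → 3,2 → 3,1, total weight = 34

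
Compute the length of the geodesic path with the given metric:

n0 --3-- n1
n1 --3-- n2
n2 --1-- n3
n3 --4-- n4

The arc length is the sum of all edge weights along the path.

Arc length = 3 + 3 + 1 + 4 = 11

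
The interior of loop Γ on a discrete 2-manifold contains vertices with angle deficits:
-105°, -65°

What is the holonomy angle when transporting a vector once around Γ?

Holonomy = total enclosed curvature = (-105°) + (-65°) = -170°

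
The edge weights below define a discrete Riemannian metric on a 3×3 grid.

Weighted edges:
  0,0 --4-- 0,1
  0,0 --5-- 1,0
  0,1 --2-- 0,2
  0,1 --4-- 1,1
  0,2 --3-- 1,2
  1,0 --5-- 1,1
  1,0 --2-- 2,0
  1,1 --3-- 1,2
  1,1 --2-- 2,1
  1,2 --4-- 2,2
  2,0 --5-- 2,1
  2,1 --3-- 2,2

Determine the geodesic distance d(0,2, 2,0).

Shortest path: 0,2 → 0,1 → 1,1 → 2,1 → 2,0, total weight = 13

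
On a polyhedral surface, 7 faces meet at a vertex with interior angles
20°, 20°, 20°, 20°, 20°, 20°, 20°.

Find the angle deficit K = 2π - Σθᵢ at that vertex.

Sum of angles = 140°. K = 360° - 140° = 220° = 11π/9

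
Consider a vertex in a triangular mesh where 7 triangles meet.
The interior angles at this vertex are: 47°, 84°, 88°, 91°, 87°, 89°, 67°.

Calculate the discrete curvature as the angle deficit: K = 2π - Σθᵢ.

Sum of angles = 553°. K = 360° - 553° = -193° = -193π/180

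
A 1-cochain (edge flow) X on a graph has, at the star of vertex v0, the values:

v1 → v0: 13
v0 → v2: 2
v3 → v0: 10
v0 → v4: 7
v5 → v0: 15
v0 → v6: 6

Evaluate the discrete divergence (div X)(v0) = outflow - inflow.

Divergence = sum of outgoing flows = (-13) + 2 + (-10) + 7 + (-15) + 6 = -23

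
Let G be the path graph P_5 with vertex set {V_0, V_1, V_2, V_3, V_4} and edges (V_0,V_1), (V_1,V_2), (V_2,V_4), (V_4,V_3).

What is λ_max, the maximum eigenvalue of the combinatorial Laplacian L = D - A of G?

The path graph P_n has Laplacian eigenvalues λ_k = 2 − 2cos(kπ/n), k = 0, 1, …, n−1. Here n = 5:
k=0: 2 − 2cos(0) = 0.0; k=1: 2 − 2cos(π/5) = 0.382; k=2: 2 − 2cos(2π/5) = 1.382; k=3: 2 − 2cos(3π/5) = 2.618; k=4: 2 − 2cos(4π/5) = 3.618.
Laplacian eigenvalues: [0.0, 0.382, 1.382, 2.618, 3.618]. Largest eigenvalue (spectral radius) = 3.618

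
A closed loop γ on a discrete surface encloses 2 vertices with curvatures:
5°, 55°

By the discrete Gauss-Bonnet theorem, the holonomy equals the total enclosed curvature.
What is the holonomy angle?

Holonomy = total enclosed curvature = 5° + 55° = 60°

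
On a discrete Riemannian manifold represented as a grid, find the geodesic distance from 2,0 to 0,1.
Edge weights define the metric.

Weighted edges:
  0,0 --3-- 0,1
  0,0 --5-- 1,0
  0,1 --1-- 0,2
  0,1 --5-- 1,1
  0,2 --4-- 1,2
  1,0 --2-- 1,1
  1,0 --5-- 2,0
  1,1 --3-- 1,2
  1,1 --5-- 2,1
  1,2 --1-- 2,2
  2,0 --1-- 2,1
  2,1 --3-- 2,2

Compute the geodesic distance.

Shortest path: 2,0 → 2,1 → 2,2 → 1,2 → 0,2 → 0,1, total weight = 10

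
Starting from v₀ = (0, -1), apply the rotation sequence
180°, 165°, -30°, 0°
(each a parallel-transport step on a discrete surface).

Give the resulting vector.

Total rotation: 180° + 165° + (-30°) + 0° = 315° ≡ -45° (mod 360°). Final vector: (-0.7071, -0.7071)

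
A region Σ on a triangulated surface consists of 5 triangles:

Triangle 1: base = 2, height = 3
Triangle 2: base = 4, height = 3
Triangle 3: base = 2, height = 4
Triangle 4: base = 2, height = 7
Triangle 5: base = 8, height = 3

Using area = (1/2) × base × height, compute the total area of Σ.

(1/2)×2×3 + (1/2)×4×3 + (1/2)×2×4 + (1/2)×2×7 + (1/2)×8×3 = 32.0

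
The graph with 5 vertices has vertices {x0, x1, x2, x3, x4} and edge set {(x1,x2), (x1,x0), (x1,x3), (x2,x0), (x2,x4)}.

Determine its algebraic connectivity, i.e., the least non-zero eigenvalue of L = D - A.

Degrees: deg(x0) = 2, deg(x1) = 3, deg(x2) = 3, deg(x3) = 1, deg(x4) = 1.
L = D − A with rows/columns ordered (x0, x1, x2, x3, x4):
  [ 2, -1, -1,  0,  0]
  [-1,  3, -1, -1,  0]
  [-1, -1,  3,  0, -1]
  [ 0, -1,  0,  1,  0]
  [ 0,  0, -1,  0,  1]
Characteristic polynomial: det(λI − L) = λ(λ² − 5λ + 3)(λ² − 5λ + 5).
Roots: λ = 0; (λ² − 5λ + 3) = 0 ⇒ λ = (5 ± √13)/2 ≈ 0.6972, 4.3028; (λ² − 5λ + 5) = 0 ⇒ λ = (5 ± √5)/2 ≈ 1.382, 3.618.
(Check: the roots sum (with multiplicity) to 10, matching trace L = Σdeg = 2·5 = 10.)
Laplacian eigenvalues: [0.0, 0.6972, 1.382, 3.618, 4.3028]. Algebraic connectivity (smallest non-zero eigenvalue) = 0.6972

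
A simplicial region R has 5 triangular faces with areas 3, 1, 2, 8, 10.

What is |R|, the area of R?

3 + 1 + 2 + 8 + 10 = 24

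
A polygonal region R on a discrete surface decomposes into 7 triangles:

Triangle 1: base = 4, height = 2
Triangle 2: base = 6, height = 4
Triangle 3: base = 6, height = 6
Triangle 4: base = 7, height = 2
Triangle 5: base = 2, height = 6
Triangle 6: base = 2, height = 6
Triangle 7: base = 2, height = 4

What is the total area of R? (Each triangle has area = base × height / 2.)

(1/2)×4×2 + (1/2)×6×4 + (1/2)×6×6 + (1/2)×7×2 + (1/2)×2×6 + (1/2)×2×6 + (1/2)×2×4 = 57.0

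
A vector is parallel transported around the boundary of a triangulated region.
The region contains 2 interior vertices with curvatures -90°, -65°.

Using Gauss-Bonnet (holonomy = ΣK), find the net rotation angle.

Holonomy = total enclosed curvature = (-90°) + (-65°) = -155°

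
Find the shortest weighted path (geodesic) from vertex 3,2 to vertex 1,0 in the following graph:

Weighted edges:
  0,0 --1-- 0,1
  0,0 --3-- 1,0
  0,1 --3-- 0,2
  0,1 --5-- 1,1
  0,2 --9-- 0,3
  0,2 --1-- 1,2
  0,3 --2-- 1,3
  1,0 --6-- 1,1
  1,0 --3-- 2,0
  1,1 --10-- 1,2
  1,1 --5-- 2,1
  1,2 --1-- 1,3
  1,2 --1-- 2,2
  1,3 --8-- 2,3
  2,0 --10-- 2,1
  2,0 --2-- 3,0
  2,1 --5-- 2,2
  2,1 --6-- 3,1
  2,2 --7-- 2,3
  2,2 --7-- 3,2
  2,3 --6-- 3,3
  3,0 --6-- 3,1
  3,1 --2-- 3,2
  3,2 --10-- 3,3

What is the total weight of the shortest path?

Shortest path: 3,2 → 3,1 → 3,0 → 2,0 → 1,0, total weight = 13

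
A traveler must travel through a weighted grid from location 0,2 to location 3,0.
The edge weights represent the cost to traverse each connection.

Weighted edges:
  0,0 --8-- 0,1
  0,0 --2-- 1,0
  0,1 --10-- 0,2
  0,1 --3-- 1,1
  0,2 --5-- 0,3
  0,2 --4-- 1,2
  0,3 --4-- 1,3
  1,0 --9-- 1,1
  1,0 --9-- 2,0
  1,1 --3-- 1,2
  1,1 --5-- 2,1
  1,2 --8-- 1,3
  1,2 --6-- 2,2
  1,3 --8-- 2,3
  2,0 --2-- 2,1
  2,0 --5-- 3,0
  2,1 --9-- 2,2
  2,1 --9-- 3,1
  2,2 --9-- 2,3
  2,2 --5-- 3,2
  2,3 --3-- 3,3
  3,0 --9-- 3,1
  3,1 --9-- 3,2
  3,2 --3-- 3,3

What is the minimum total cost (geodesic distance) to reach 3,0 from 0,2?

Shortest path: 0,2 → 1,2 → 1,1 → 2,1 → 2,0 → 3,0, total weight = 19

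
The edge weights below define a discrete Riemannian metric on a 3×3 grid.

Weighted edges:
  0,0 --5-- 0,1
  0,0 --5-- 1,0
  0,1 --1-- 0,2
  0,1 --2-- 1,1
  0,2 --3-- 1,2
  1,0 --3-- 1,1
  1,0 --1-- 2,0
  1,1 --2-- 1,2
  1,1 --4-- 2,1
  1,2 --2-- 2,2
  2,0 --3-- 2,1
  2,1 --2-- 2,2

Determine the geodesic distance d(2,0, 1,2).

Shortest path: 2,0 → 1,0 → 1,1 → 1,2, total weight = 6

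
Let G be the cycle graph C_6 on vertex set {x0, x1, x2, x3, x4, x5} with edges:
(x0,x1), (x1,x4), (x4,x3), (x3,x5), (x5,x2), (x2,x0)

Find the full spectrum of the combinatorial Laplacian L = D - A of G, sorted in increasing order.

The cycle graph C_n has Laplacian eigenvalues λ_k = 2 − 2cos(2πk/n), k = 0, 1, …, n−1. Here n = 6:
k=0: 2 − 2cos(0) = 0.0; k=1: 2 − 2cos(π/3) = 1.0; k=2: 2 − 2cos(2π/3) = 3.0; k=3: 2 − 2cos(π) = 4.0; k=4: 2 − 2cos(4π/3) = 3.0; k=5: 2 − 2cos(5π/3) = 1.0.
Laplacian eigenvalues (increasing order): [0.0, 1.0, 1.0, 3.0, 3.0, 4.0]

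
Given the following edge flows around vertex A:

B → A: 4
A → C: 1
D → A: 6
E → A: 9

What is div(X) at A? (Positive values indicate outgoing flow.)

Divergence = sum of outgoing flows = (-4) + 1 + (-6) + (-9) = -18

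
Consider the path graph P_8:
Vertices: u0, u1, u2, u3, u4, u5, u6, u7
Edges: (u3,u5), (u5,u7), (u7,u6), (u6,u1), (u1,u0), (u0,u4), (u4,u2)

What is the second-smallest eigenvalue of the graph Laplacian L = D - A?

The path graph P_n has Laplacian eigenvalues λ_k = 2 − 2cos(kπ/n), k = 0, 1, …, n−1. Here n = 8:
k=0: 2 − 2cos(0) = 0.0; k=1: 2 − 2cos(π/8) = 0.1522; k=2: 2 − 2cos(π/4) = 0.5858; k=3: 2 − 2cos(3π/8) = 1.2346; k=4: 2 − 2cos(π/2) = 2.0; k=5: 2 − 2cos(5π/8) = 2.7654; k=6: 2 − 2cos(3π/4) = 3.4142; k=7: 2 − 2cos(7π/8) = 3.8478.
Laplacian eigenvalues: [0.0, 0.1522, 0.5858, 1.2346, 2.0, 2.7654, 3.4142, 3.8478]. Algebraic connectivity (smallest non-zero eigenvalue) = 0.1522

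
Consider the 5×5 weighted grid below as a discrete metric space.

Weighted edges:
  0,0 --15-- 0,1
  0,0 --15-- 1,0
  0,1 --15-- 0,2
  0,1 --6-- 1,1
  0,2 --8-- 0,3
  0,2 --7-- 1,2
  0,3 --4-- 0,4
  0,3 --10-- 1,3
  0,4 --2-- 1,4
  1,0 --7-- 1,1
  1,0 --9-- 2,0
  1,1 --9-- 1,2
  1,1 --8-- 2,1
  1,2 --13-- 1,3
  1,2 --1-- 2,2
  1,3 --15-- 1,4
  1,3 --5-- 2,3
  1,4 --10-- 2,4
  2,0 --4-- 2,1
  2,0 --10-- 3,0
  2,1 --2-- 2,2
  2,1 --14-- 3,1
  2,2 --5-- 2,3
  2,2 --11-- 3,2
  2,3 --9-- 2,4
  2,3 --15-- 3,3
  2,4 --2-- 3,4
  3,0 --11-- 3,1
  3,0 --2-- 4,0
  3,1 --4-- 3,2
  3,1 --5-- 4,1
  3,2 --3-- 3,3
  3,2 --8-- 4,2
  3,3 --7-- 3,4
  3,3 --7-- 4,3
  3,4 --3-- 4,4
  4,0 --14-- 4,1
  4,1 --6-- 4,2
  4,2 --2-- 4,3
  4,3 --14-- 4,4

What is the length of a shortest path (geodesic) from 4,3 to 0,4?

Shortest path: 4,3 → 3,3 → 3,4 → 2,4 → 1,4 → 0,4, total weight = 28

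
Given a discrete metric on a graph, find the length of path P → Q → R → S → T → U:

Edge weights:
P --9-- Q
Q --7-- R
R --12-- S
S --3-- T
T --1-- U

Arc length = 9 + 7 + 12 + 3 + 1 = 32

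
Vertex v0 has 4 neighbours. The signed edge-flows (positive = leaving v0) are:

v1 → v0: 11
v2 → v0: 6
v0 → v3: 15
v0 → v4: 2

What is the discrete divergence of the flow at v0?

Divergence = sum of outgoing flows = (-11) + (-6) + 15 + 2 = 0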